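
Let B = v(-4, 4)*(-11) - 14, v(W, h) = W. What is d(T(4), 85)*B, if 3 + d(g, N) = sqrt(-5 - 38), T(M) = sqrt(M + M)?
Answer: -90 + 30*I*sqrt(43) ≈ -90.0 + 196.72*I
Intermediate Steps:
B = 30 (B = -4*(-11) - 14 = 44 - 14 = 30)
T(M) = sqrt(2)*sqrt(M) (T(M) = sqrt(2*M) = sqrt(2)*sqrt(M))
d(g, N) = -3 + I*sqrt(43) (d(g, N) = -3 + sqrt(-5 - 38) = -3 + sqrt(-43) = -3 + I*sqrt(43))
d(T(4), 85)*B = (-3 + I*sqrt(43))*30 = -90 + 30*I*sqrt(43)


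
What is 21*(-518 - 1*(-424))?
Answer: -1974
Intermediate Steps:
21*(-518 - 1*(-424)) = 21*(-518 + 424) = 21*(-94) = -1974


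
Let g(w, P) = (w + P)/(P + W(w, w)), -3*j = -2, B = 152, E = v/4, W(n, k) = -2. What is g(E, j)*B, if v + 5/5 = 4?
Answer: -323/2 ≈ -161.50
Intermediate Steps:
v = 3 (v = -1 + 4 = 3)
E = ¾ (E = 3/4 = 3*(¼) = ¾ ≈ 0.75000)
j = ⅔ (j = -⅓*(-2) = ⅔ ≈ 0.66667)
g(w, P) = (P + w)/(-2 + P) (g(w, P) = (w + P)/(P - 2) = (P + w)/(-2 + P))
g(E, j)*B = ((⅔ + ¾)/(-2 + ⅔))*152 = ((17/12)/(-4/3))*152 = -¾*17/12*152 = -17/16*152 = -323/2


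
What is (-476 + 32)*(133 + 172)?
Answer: -135420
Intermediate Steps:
(-476 + 32)*(133 + 172) = -444*305 = -135420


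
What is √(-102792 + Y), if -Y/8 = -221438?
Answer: 2*√417178 ≈ 1291.8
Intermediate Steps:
Y = 1771504 (Y = -8*(-221438) = 1771504)
√(-102792 + Y) = √(-102792 + 1771504) = √1668712 = 2*√417178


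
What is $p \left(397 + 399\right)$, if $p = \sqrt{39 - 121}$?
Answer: $796 i \sqrt{82} \approx 7208.1 i$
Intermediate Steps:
$p = i \sqrt{82}$ ($p = \sqrt{-82} = i \sqrt{82} \approx 9.0554 i$)
$p \left(397 + 399\right) = i \sqrt{82} \left(397 + 399\right) = i \sqrt{82} \cdot 796 = 796 i \sqrt{82}$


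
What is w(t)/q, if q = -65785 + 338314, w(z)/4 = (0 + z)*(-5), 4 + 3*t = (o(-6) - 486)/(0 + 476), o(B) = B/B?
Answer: 11945/97292853 ≈ 0.00012277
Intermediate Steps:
o(B) = 1
t = -2389/1428 (t = -4/3 + ((1 - 486)/(0 + 476))/3 = -4/3 + (-485/476)/3 = -4/3 + (-485*1/476)/3 = -4/3 + (⅓)*(-485/476) = -4/3 - 485/1428 = -2389/1428 ≈ -1.6730)
w(z) = -20*z (w(z) = 4*((0 + z)*(-5)) = 4*(z*(-5)) = 4*(-5*z) = -20*z)
q = 272529
w(t)/q = -20*(-2389/1428)/272529 = (11945/357)*(1/272529) = 11945/97292853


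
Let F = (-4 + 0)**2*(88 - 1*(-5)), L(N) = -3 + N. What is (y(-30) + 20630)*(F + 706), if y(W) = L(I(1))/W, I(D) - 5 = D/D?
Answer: 226310003/5 ≈ 4.5262e+7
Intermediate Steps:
I(D) = 6 (I(D) = 5 + D/D = 5 + 1 = 6)
y(W) = 3/W (y(W) = (-3 + 6)/W = 3/W)
F = 1488 (F = (-4)**2*(88 + 5) = 16*93 = 1488)
(y(-30) + 20630)*(F + 706) = (3/(-30) + 20630)*(1488 + 706) = (3*(-1/30) + 20630)*2194 = (-1/10 + 20630)*2194 = (206299/10)*2194 = 226310003/5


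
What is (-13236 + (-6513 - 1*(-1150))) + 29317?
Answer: 10718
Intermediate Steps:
(-13236 + (-6513 - 1*(-1150))) + 29317 = (-13236 + (-6513 + 1150)) + 29317 = (-13236 - 5363) + 29317 = -18599 + 29317 = 10718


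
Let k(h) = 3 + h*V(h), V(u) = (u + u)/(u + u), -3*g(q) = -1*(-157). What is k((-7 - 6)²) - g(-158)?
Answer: 673/3 ≈ 224.33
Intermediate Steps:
g(q) = -157/3 (g(q) = -(-1)*(-157)/3 = -⅓*157 = -157/3)
V(u) = 1 (V(u) = (2*u)/((2*u)) = (2*u)*(1/(2*u)) = 1)
k(h) = 3 + h (k(h) = 3 + h*1 = 3 + h)
k((-7 - 6)²) - g(-158) = (3 + (-7 - 6)²) - 1*(-157/3) = (3 + (-13)²) + 157/3 = (3 + 169) + 157/3 = 172 + 157/3 = 673/3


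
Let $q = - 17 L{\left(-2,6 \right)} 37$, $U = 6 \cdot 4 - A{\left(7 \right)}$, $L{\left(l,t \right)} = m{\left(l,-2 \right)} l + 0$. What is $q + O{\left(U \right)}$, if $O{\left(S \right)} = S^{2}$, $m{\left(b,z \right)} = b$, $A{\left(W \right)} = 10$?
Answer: $-2320$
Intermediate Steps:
$L{\left(l,t \right)} = l^{2}$ ($L{\left(l,t \right)} = l l + 0 = l^{2} + 0 = l^{2}$)
$U = 14$ ($U = 6 \cdot 4 - 10 = 24 - 10 = 14$)
$q = -2516$ ($q = - 17 \left(-2\right)^{2} \cdot 37 = \left(-17\right) 4 \cdot 37 = \left(-68\right) 37 = -2516$)
$q + O{\left(U \right)} = -2516 + 14^{2} = -2516 + 196 = -2320$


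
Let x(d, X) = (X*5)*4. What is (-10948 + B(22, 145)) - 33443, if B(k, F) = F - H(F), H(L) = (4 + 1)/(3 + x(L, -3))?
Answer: -2522017/57 ≈ -44246.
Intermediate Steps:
x(d, X) = 20*X (x(d, X) = (5*X)*4 = 20*X)
H(L) = -5/57 (H(L) = (4 + 1)/(3 + 20*(-3)) = 5/(3 - 60) = 5/(-57) = 5*(-1/57) = -5/57)
B(k, F) = 5/57 + F (B(k, F) = F - 1*(-5/57) = F + 5/57 = 5/57 + F)
(-10948 + B(22, 145)) - 33443 = (-10948 + (5/57 + 145)) - 33443 = (-10948 + 8270/57) - 33443 = -615766/57 - 33443 = -2522017/57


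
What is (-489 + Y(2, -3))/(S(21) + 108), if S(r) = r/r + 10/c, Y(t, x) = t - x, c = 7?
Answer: -3388/773 ≈ -4.3829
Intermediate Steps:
S(r) = 17/7 (S(r) = r/r + 10/7 = 1 + 10*(1/7) = 1 + 10/7 = 17/7)
(-489 + Y(2, -3))/(S(21) + 108) = (-489 + (2 - 1*(-3)))/(17/7 + 108) = (-489 + (2 + 3))/(773/7) = (-489 + 5)*(7/773) = -484*7/773 = -3388/773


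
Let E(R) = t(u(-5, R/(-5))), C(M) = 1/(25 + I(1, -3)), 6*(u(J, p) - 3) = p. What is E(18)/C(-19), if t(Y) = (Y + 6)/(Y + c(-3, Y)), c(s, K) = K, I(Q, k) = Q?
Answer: 91/2 ≈ 45.500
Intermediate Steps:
u(J, p) = 3 + p/6
C(M) = 1/26 (C(M) = 1/(25 + 1) = 1/26)
t(Y) = (6 + Y)/(2*Y) (t(Y) = (Y + 6)/(Y + Y) = (6 + Y)/((2*Y)) = (6 + Y)*(1/(2*Y)) = (6 + Y)/(2*Y))
E(R) = (9 - R/30)/(2*(3 - R/30)) (E(R) = (6 + (3 + (R/(-5))/6))/(2*(3 + (R/(-5))/6)) = (6 + (3 + (R*(-⅕))/6))/(2*(3 + (R*(-⅕))/6)) = (6 + (3 + (-R/5)/6))/(2*(3 + (-R/5)/6)) = (6 + (3 - R/30))/(2*(3 - R/30)) = (9 - R/30)/(2*(3 - R/30)))
E(18)/C(-19) = ((270 - 1*18)/(2*(90 - 1*18)))/(1/26) = ((270 - 18)/(2*(90 - 18)))*26 = ((½)*252/72)*26 = ((½)*(1/72)*252)*26 = (7/4)*26 = 91/2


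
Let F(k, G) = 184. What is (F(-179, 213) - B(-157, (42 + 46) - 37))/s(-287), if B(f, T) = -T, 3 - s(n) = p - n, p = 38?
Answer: -235/322 ≈ -0.72981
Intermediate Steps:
s(n) = -35 + n (s(n) = 3 - (38 - n) = 3 + (-38 + n) = -35 + n)
(F(-179, 213) - B(-157, (42 + 46) - 37))/s(-287) = (184 - (-1)*((42 + 46) - 37))/(-35 - 287) = (184 - (-1)*(88 - 37))/(-322) = (184 - (-1)*51)*(-1/322) = (184 - 1*(-51))*(-1/322) = (184 + 51)*(-1/322) = 235*(-1/322) = -235/322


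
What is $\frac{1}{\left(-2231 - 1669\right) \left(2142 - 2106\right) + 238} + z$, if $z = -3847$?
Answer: $- \frac{539203215}{140162} \approx -3847.0$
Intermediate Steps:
$\frac{1}{\left(-2231 - 1669\right) \left(2142 - 2106\right) + 238} + z = \frac{1}{\left(-2231 - 1669\right) \left(2142 - 2106\right) + 238} - 3847 = \frac{1}{\left(-3900\right) 36 + 238} - 3847 = \frac{1}{-140400 + 238} - 3847 = \frac{1}{-140162} - 3847 = - \frac{1}{140162} - 3847 = - \frac{539203215}{140162}$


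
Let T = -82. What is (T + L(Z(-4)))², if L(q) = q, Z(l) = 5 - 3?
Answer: 6400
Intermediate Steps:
Z(l) = 2
(T + L(Z(-4)))² = (-82 + 2)² = (-80)² = 6400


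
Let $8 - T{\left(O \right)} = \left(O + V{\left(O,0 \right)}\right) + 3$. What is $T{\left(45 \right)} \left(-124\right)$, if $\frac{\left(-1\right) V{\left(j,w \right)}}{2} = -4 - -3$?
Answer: $5208$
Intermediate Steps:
$V{\left(j,w \right)} = 2$ ($V{\left(j,w \right)} = - 2 \left(-4 - -3\right) = - 2 \left(-4 + 3\right) = \left(-2\right) \left(-1\right) = 2$)
$T{\left(O \right)} = 3 - O$ ($T{\left(O \right)} = 8 - \left(\left(O + 2\right) + 3\right) = 8 - \left(\left(2 + O\right) + 3\right) = 8 - \left(5 + O\right) = 3 - O$)
$T{\left(45 \right)} \left(-124\right) = \left(3 - 45\right) \left(-124\right) = \left(-42\right) \left(-124\right) = 5208$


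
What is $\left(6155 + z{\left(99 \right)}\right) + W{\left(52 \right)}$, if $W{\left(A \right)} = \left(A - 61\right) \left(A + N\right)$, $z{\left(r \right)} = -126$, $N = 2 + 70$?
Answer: $4913$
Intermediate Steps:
$N = 72$
$W{\left(A \right)} = \left(-61 + A\right) \left(72 + A\right)$ ($W{\left(A \right)} = \left(A - 61\right) \left(A + 72\right) = \left(-61 + A\right) \left(72 + A\right)$)
$\left(6155 + z{\left(99 \right)}\right) + W{\left(52 \right)} = \left(6155 - 126\right) + \left(-4392 + 52^{2} + 11 \cdot 52\right) = 6029 + \left(-4392 + 2704 + 572\right) = 6029 - 1116 = 4913$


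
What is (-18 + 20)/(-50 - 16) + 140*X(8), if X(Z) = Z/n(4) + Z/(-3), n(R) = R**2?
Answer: -3337/11 ≈ -303.36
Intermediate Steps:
X(Z) = -13*Z/48 (X(Z) = Z/(4**2) + Z/(-3) = Z/16 + Z*(-1/3) = Z*(1/16) - Z/3 = Z/16 - Z/3 = -13*Z/48)
(-18 + 20)/(-50 - 16) + 140*X(8) = (-18 + 20)/(-50 - 16) + 140*(-13/48*8) = 2/(-66) + 140*(-13/6) = 2*(-1/66) - 910/3 = -1/33 - 910/3 = -3337/11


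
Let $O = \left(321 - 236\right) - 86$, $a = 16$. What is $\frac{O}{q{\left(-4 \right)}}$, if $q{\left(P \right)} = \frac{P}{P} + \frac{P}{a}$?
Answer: $- \frac{4}{3} \approx -1.3333$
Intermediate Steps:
$q{\left(P \right)} = 1 + \frac{P}{16}$ ($q{\left(P \right)} = \frac{P}{P} + \frac{P}{16} = 1 + P \frac{1}{16} = 1 + \frac{P}{16}$)
$O = -1$ ($O = 85 - 86 = -1$)
$\frac{O}{q{\left(-4 \right)}} = - \frac{1}{1 + \frac{1}{16} \left(-4\right)} = - \frac{1}{1 - \frac{1}{4}} = - \frac{1}{\frac{3}{4}} = \left(-1\right) \frac{4}{3} = - \frac{4}{3}$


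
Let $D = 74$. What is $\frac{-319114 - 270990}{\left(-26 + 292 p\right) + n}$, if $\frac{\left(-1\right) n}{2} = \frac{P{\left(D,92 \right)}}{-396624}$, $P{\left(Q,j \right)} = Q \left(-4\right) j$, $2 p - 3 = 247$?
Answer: $- \frac{7314044028}{452075291} \approx -16.179$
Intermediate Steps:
$p = 125$ ($p = \frac{3}{2} + \frac{1}{2} \cdot 247 = \frac{3}{2} + \frac{247}{2} = 125$)
$P{\left(Q,j \right)} = - 4 Q j$
$n = - \frac{3404}{24789}$ ($n = - 2 \frac{\left(-4\right) 74 \cdot 92}{-396624} = - 2 \left(\left(-27232\right) \left(- \frac{1}{396624}\right)\right) = \left(-2\right) \frac{1702}{24789} = - \frac{3404}{24789} \approx -0.13732$)
$\frac{-319114 - 270990}{\left(-26 + 292 p\right) + n} = \frac{-319114 - 270990}{\left(-26 + 292 \cdot 125\right) - \frac{3404}{24789}} = - \frac{590104}{\left(-26 + 36500\right) - \frac{3404}{24789}} = - \frac{590104}{36474 - \frac{3404}{24789}} = - \frac{590104}{\frac{904150582}{24789}} = \left(-590104\right) \frac{24789}{904150582} = - \frac{7314044028}{452075291}$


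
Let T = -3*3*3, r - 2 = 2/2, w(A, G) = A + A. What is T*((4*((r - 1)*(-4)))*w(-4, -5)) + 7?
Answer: -6905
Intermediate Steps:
w(A, G) = 2*A
r = 3 (r = 2 + 2/2 = 2 + 2*(½) = 2 + 1 = 3)
T = -27 (T = -9*3 = -27)
T*((4*((r - 1)*(-4)))*w(-4, -5)) + 7 = -27*4*((3 - 1)*(-4))*2*(-4) + 7 = -27*4*(2*(-4))*(-8) + 7 = -27*4*(-8)*(-8) + 7 = -(-864)*(-8) + 7 = -27*256 + 7 = -6912 + 7 = -6905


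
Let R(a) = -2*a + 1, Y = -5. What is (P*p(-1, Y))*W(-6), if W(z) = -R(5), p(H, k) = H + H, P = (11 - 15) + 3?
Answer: 18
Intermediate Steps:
R(a) = 1 - 2*a
P = -1 (P = -4 + 3 = -1)
p(H, k) = 2*H
W(z) = 9 (W(z) = -(1 - 2*5) = -(1 - 10) = -1*(-9) = 9)
(P*p(-1, Y))*W(-6) = -2*(-1)*9 = -1*(-2)*9 = 2*9 = 18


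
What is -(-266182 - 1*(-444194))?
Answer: -178012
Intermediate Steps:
-(-266182 - 1*(-444194)) = -(-266182 + 444194) = -1*178012 = -178012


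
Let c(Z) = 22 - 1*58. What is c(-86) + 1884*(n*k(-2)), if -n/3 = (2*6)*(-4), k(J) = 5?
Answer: 1356444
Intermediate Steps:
n = 144 (n = -3*2*6*(-4) = -36*(-4) = -3*(-48) = 144)
c(Z) = -36 (c(Z) = 22 - 58 = -36)
c(-86) + 1884*(n*k(-2)) = -36 + 1884*(144*5) = -36 + 1884*720 = -36 + 1356480 = 1356444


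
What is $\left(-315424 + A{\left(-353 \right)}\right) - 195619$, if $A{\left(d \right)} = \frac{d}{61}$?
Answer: $- \frac{31173976}{61} \approx -5.1105 \cdot 10^{5}$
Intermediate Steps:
$A{\left(d \right)} = \frac{d}{61}$ ($A{\left(d \right)} = d \frac{1}{61} = \frac{d}{61}$)
$\left(-315424 + A{\left(-353 \right)}\right) - 195619 = \left(-315424 + \frac{1}{61} \left(-353\right)\right) - 195619 = \left(-315424 - \frac{353}{61}\right) - 195619 = - \frac{19241217}{61} - 195619 = - \frac{31173976}{61}$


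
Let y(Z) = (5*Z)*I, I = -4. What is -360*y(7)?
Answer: 50400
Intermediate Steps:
y(Z) = -20*Z (y(Z) = (5*Z)*(-4) = -20*Z)
-360*y(7) = -(-7200)*7 = -360*(-140) = 50400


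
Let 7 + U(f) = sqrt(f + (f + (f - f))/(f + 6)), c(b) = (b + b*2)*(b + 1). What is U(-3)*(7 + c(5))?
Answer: -679 + 194*I ≈ -679.0 + 194.0*I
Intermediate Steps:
c(b) = 3*b*(1 + b) (c(b) = (b + 2*b)*(1 + b) = (3*b)*(1 + b) = 3*b*(1 + b))
U(f) = -7 + sqrt(f + f/(6 + f)) (U(f) = -7 + sqrt(f + (f + (f - f))/(f + 6)) = -7 + sqrt(f + (f + 0)/(6 + f)) = -7 + sqrt(f + f/(6 + f)))
U(-3)*(7 + c(5)) = (-7 + sqrt(-3*(7 - 3)/(6 - 3)))*(7 + 3*5*(1 + 5)) = (-7 + sqrt(-3*4/3))*(7 + 3*5*6) = (-7 + sqrt(-3*1/3*4))*(7 + 90) = (-7 + sqrt(-4))*97 = (-7 + 2*I)*97 = -679 + 194*I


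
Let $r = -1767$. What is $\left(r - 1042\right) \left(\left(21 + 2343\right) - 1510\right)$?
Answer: $-2398886$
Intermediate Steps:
$\left(r - 1042\right) \left(\left(21 + 2343\right) - 1510\right) = \left(-1767 - 1042\right) \left(\left(21 + 2343\right) - 1510\right) = - 2809 \left(2364 - 1510\right) = \left(-2809\right) 854 = -2398886$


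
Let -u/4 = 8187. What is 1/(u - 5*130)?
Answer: -1/33398 ≈ -2.9942e-5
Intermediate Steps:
u = -32748 (u = -4*8187 = -32748)
1/(u - 5*130) = 1/(-32748 - 5*130) = 1/(-32748 - 650) = 1/(-33398) = -1/33398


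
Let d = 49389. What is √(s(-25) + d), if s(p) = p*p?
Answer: √50014 ≈ 223.64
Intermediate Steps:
s(p) = p²
√(s(-25) + d) = √((-25)² + 49389) = √(625 + 49389) = √50014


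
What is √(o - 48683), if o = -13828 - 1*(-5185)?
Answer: I*√57326 ≈ 239.43*I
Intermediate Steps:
o = -8643 (o = -13828 + 5185 = -8643)
√(o - 48683) = √(-8643 - 48683) = √(-57326) = I*√57326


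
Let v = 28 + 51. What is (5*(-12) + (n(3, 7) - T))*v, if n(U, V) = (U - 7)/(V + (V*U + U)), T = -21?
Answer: -95827/31 ≈ -3091.2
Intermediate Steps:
n(U, V) = (-7 + U)/(U + V + U*V) (n(U, V) = (-7 + U)/(V + (U*V + U)) = (-7 + U)/(V + (U + U*V)) = (-7 + U)/(U + V + U*V))
v = 79
(5*(-12) + (n(3, 7) - T))*v = (5*(-12) + ((-7 + 3)/(3 + 7 + 3*7) - 1*(-21)))*79 = (-60 + (-4/(3 + 7 + 21) + 21))*79 = (-60 + (-4/31 + 21))*79 = (-60 + 647/31)*79 = -1213/31*79 = -95827/31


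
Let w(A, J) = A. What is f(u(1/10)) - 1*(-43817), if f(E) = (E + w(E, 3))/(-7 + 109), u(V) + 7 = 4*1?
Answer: 744888/17 ≈ 43817.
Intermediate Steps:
u(V) = -3 (u(V) = -7 + 4*1 = -7 + 4 = -3)
f(E) = E/51 (f(E) = (E + E)/(-7 + 109) = (2*E)/102 = (2*E)*(1/102) = E/51)
f(u(1/10)) - 1*(-43817) = (1/51)*(-3) - 1*(-43817) = -1/17 + 43817 = 744888/17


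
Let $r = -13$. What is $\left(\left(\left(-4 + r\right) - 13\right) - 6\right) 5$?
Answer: $-180$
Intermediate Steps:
$\left(\left(\left(-4 + r\right) - 13\right) - 6\right) 5 = \left(\left(\left(-4 - 13\right) - 13\right) - 6\right) 5 = \left(\left(-17 - 13\right) - 6\right) 5 = \left(-30 - 6\right) 5 = \left(-36\right) 5 = -180$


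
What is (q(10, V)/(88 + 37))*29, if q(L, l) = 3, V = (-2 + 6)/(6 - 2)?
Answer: 87/125 ≈ 0.69600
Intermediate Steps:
V = 1 (V = 4/4 = 4*(¼) = 1)
(q(10, V)/(88 + 37))*29 = (3/(88 + 37))*29 = (3/125)*29 = 87/125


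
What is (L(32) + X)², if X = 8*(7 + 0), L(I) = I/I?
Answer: 3249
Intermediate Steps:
L(I) = 1
X = 56 (X = 8*7 = 56)
(L(32) + X)² = (1 + 56)² = 57² = 3249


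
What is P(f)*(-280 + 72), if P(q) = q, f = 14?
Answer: -2912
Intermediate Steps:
P(f)*(-280 + 72) = 14*(-280 + 72) = 14*(-208) = -2912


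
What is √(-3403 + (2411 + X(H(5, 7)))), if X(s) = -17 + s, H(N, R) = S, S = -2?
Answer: I*√1011 ≈ 31.796*I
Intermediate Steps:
H(N, R) = -2
√(-3403 + (2411 + X(H(5, 7)))) = √(-3403 + (2411 + (-17 - 2))) = √(-3403 + (2411 - 19)) = √(-3403 + 2392) = √(-1011) = I*√1011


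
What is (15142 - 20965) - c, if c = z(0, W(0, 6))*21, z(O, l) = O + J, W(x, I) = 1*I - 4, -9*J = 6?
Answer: -5809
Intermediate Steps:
J = -⅔ (J = -⅑*6 = -⅔ ≈ -0.66667)
W(x, I) = -4 + I (W(x, I) = I - 4 = -4 + I)
z(O, l) = -⅔ + O (z(O, l) = O - ⅔ = -⅔ + O)
c = -14 (c = (-⅔ + 0)*21 = -⅔*21 = -14)
(15142 - 20965) - c = (15142 - 20965) - 1*(-14) = -5823 + 14 = -5809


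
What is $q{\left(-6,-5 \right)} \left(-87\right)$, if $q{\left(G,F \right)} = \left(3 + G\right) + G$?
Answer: $783$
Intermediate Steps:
$q{\left(G,F \right)} = 3 + 2 G$
$q{\left(-6,-5 \right)} \left(-87\right) = \left(3 + 2 \left(-6\right)\right) \left(-87\right) = \left(3 - 12\right) \left(-87\right) = \left(-9\right) \left(-87\right) = 783$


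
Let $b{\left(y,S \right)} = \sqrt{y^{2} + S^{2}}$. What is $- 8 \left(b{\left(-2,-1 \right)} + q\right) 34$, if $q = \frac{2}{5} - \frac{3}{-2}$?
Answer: $- \frac{2584}{5} - 272 \sqrt{5} \approx -1125.0$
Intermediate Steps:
$b{\left(y,S \right)} = \sqrt{S^{2} + y^{2}}$
$q = \frac{19}{10}$ ($q = 2 \cdot \frac{1}{5} - - \frac{3}{2} = \frac{2}{5} + \frac{3}{2} = \frac{19}{10} \approx 1.9$)
$- 8 \left(b{\left(-2,-1 \right)} + q\right) 34 = - 8 \left(\sqrt{\left(-1\right)^{2} + \left(-2\right)^{2}} + \frac{19}{10}\right) 34 = - 8 \left(\sqrt{1 + 4} + \frac{19}{10}\right) 34 = - 8 \left(\sqrt{5} + \frac{19}{10}\right) 34 = - 8 \left(\frac{19}{10} + \sqrt{5}\right) 34 = \left(- \frac{76}{5} - 8 \sqrt{5}\right) 34 = - \frac{2584}{5} - 272 \sqrt{5}$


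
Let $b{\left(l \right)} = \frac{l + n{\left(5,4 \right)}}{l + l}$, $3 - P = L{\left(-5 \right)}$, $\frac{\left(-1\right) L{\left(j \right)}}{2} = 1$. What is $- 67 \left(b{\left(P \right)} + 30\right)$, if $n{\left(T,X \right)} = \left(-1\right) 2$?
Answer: $- \frac{20301}{10} \approx -2030.1$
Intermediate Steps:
$L{\left(j \right)} = -2$ ($L{\left(j \right)} = \left(-2\right) 1 = -2$)
$n{\left(T,X \right)} = -2$
$P = 5$ ($P = 3 - -2 = 3 + 2 = 5$)
$b{\left(l \right)} = \frac{-2 + l}{2 l}$ ($b{\left(l \right)} = \frac{l - 2}{l + l} = \frac{-2 + l}{2 l}$)
$- 67 \left(b{\left(P \right)} + 30\right) = - 67 \left(\frac{-2 + 5}{2 \cdot 5} + 30\right) = - 67 \left(\frac{1}{2} \cdot \frac{1}{5} \cdot 3 + 30\right) = - 67 \left(\frac{3}{10} + 30\right) = \left(-67\right) \frac{303}{10} = - \frac{20301}{10}$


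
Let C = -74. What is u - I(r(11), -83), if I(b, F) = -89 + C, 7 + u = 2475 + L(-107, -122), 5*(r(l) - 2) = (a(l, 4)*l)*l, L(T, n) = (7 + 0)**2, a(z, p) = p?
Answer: 2680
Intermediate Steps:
L(T, n) = 49 (L(T, n) = 7**2 = 49)
r(l) = 2 + 4*l**2/5 (r(l) = 2 + ((4*l)*l)/5 = 2 + (4*l**2)/5 = 2 + 4*l**2/5)
u = 2517 (u = -7 + (2475 + 49) = -7 + 2524 = 2517)
I(b, F) = -163 (I(b, F) = -89 - 74 = -163)
u - I(r(11), -83) = 2517 - 1*(-163) = 2517 + 163 = 2680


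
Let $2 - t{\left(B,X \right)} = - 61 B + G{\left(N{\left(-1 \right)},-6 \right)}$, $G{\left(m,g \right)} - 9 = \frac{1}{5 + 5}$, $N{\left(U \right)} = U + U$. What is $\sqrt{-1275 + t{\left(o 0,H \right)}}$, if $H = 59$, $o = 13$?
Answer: $\frac{i \sqrt{128210}}{10} \approx 35.806 i$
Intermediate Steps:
$N{\left(U \right)} = 2 U$
$G{\left(m,g \right)} = \frac{91}{10}$ ($G{\left(m,g \right)} = 9 + \frac{1}{5 + 5} = 9 + \frac{1}{10} = \frac{91}{10}$)
$t{\left(B,X \right)} = - \frac{71}{10} + 61 B$ ($t{\left(B,X \right)} = 2 - \left(- 61 B + \frac{91}{10}\right) = 2 - \left(\frac{91}{10} - 61 B\right) = 2 + \left(- \frac{91}{10} + 61 B\right) = - \frac{71}{10} + 61 B$)
$\sqrt{-1275 + t{\left(o 0,H \right)}} = \sqrt{-1275 - \left(\frac{71}{10} - 61 \cdot 13 \cdot 0\right)} = \sqrt{-1275 + \left(- \frac{71}{10} + 61 \cdot 0\right)} = \sqrt{-1275 + \left(- \frac{71}{10} + 0\right)} = \sqrt{-1275 - \frac{71}{10}} = \sqrt{- \frac{12821}{10}} = \frac{i \sqrt{128210}}{10}$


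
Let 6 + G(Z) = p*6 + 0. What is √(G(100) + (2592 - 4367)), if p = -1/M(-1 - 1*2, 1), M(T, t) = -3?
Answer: I*√1779 ≈ 42.178*I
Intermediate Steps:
p = ⅓ (p = -1/(-3) = -1*(-⅓) = ⅓ ≈ 0.33333)
G(Z) = -4 (G(Z) = -6 + ((⅓)*6 + 0) = -6 + (2 + 0) = -6 + 2 = -4)
√(G(100) + (2592 - 4367)) = √(-4 + (2592 - 4367)) = √(-4 - 1775) = √(-1779) = I*√1779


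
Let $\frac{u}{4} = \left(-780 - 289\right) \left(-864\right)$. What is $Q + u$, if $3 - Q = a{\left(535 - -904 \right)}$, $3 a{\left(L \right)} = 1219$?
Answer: $\frac{11082182}{3} \approx 3.6941 \cdot 10^{6}$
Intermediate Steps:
$a{\left(L \right)} = \frac{1219}{3}$ ($a{\left(L \right)} = \frac{1}{3} \cdot 1219 = \frac{1219}{3}$)
$Q = - \frac{1210}{3}$ ($Q = 3 - \frac{1219}{3} = - \frac{1210}{3} \approx -403.33$)
$u = 3694464$ ($u = 4 \left(-780 - 289\right) \left(-864\right) = 4 \left(\left(-1069\right) \left(-864\right)\right) = 4 \cdot 923616 = 3694464$)
$Q + u = - \frac{1210}{3} + 3694464 = \frac{11082182}{3}$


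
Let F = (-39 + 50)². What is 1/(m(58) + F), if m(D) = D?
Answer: 1/179 ≈ 0.0055866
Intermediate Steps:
F = 121 (F = 11² = 121)
1/(m(58) + F) = 1/(58 + 121) = 1/179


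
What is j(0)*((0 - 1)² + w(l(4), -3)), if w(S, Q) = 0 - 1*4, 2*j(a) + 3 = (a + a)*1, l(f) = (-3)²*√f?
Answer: 9/2 ≈ 4.5000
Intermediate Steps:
l(f) = 9*√f
j(a) = -3/2 + a (j(a) = -3/2 + ((a + a)*1)/2 = -3/2 + ((2*a)*1)/2 = -3/2 + (2*a)/2 = -3/2 + a)
w(S, Q) = -4 (w(S, Q) = 0 - 4 = -4)
j(0)*((0 - 1)² + w(l(4), -3)) = (-3/2 + 0)*((0 - 1)² - 4) = -3*((-1)² - 4)/2 = -3*(1 - 4)/2 = -3/2*(-3) = 9/2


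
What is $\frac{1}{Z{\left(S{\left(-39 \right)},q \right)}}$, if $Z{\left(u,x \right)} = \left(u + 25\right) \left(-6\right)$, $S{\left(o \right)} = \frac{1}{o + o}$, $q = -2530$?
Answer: $- \frac{13}{1949} \approx -0.0066701$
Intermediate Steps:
$S{\left(o \right)} = \frac{1}{2 o}$
$Z{\left(u,x \right)} = -150 - 6 u$ ($Z{\left(u,x \right)} = \left(25 + u\right) \left(-6\right) = -150 - 6 u$)
$\frac{1}{Z{\left(S{\left(-39 \right)},q \right)}} = \frac{1}{-150 - 6 \frac{1}{2 \left(-39\right)}} = \frac{1}{-150 - 6 \cdot \frac{1}{2} \left(- \frac{1}{39}\right)} = \frac{1}{-150 - - \frac{1}{13}} = \frac{1}{-150 + \frac{1}{13}} = \frac{1}{- \frac{1949}{13}} = - \frac{13}{1949}$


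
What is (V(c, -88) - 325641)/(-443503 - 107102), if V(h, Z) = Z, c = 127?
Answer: 325729/550605 ≈ 0.59158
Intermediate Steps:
(V(c, -88) - 325641)/(-443503 - 107102) = (-88 - 325641)/(-443503 - 107102) = -325729/(-550605) = -325729*(-1/550605) = 325729/550605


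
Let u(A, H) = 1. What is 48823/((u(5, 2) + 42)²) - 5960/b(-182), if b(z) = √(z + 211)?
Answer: 48823/1849 - 5960*√29/29 ≈ -1080.3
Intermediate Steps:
b(z) = √(211 + z)
48823/((u(5, 2) + 42)²) - 5960/b(-182) = 48823/((1 + 42)²) - 5960/√(211 - 182) = 48823/(43²) - 5960*√29/29 = 48823/1849 - 5960*√29/29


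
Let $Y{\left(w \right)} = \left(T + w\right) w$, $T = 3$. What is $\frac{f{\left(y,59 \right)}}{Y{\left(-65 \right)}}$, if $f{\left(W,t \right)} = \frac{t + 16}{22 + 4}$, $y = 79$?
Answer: $\frac{15}{20956} \approx 0.00071579$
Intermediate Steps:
$f{\left(W,t \right)} = \frac{8}{13} + \frac{t}{26}$ ($f{\left(W,t \right)} = \frac{16 + t}{26} = \left(16 + t\right) \frac{1}{26} = \frac{8}{13} + \frac{t}{26}$)
$Y{\left(w \right)} = w \left(3 + w\right)$ ($Y{\left(w \right)} = \left(3 + w\right) w = w \left(3 + w\right)$)
$\frac{f{\left(y,59 \right)}}{Y{\left(-65 \right)}} = \frac{\frac{8}{13} + \frac{1}{26} \cdot 59}{\left(-65\right) \left(3 - 65\right)} = \frac{\frac{8}{13} + \frac{59}{26}}{\left(-65\right) \left(-62\right)} = \frac{75}{26 \cdot 4030} = \frac{75}{26} \cdot \frac{1}{4030} = \frac{15}{20956}$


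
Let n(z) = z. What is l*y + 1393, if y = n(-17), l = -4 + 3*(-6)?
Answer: 1767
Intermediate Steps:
l = -22 (l = -4 - 18 = -22)
y = -17
l*y + 1393 = -22*(-17) + 1393 = 374 + 1393 = 1767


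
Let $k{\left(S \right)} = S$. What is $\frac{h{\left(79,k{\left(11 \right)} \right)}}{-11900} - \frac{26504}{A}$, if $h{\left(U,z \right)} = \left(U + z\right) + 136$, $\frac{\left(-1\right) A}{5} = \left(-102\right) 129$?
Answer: $- \frac{971371}{2302650} \approx -0.42185$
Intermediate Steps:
$A = 65790$ ($A = - 5 \left(\left(-102\right) 129\right) = \left(-5\right) \left(-13158\right) = 65790$)
$h{\left(U,z \right)} = 136 + U + z$
$\frac{h{\left(79,k{\left(11 \right)} \right)}}{-11900} - \frac{26504}{A} = \frac{136 + 79 + 11}{-11900} - \frac{26504}{65790} = 226 \left(- \frac{1}{11900}\right) - \frac{13252}{32895} = - \frac{113}{5950} - \frac{13252}{32895} = - \frac{971371}{2302650}$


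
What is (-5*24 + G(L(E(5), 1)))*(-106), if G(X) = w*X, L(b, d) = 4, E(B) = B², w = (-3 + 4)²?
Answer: 12296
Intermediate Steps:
w = 1 (w = 1² = 1)
G(X) = X (G(X) = 1*X = X)
(-5*24 + G(L(E(5), 1)))*(-106) = (-5*24 + 4)*(-106) = (-120 + 4)*(-106) = -116*(-106) = 12296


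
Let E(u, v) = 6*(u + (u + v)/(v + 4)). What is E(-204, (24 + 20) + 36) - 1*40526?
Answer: -292312/7 ≈ -41759.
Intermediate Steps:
E(u, v) = 6*u + 6*(u + v)/(4 + v) (E(u, v) = 6*(u + (u + v)/(4 + v)) = 6*u + 6*(u + v)/(4 + v))
E(-204, (24 + 20) + 36) - 1*40526 = 6*(((24 + 20) + 36) + 5*(-204) - 204*((24 + 20) + 36))/(4 + ((24 + 20) + 36)) - 1*40526 = 6*((44 + 36) - 1020 - 204*(44 + 36))/(4 + (44 + 36)) - 40526 = 6*(80 - 1020 - 204*80)/(4 + 80) - 40526 = 6*(80 - 1020 - 16320)/84 - 40526 = 6*(1/84)*(-17260) - 40526 = -8630/7 - 40526 = -292312/7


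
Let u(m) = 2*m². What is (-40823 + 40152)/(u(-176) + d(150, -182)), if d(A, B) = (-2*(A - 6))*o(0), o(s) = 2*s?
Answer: -61/5632 ≈ -0.010831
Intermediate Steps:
d(A, B) = 0 (d(A, B) = (-2*(A - 6))*(2*0) = -2*(-6 + A)*0 = (12 - 2*A)*0 = 0)
(-40823 + 40152)/(u(-176) + d(150, -182)) = (-40823 + 40152)/(2*(-176)² + 0) = -671/(2*30976 + 0) = -671/(61952 + 0) = -671/61952 = -671*1/61952 = -61/5632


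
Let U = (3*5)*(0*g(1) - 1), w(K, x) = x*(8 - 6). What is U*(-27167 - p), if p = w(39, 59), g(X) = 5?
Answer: 409275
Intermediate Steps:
w(K, x) = 2*x (w(K, x) = x*2 = 2*x)
p = 118 (p = 2*59 = 118)
U = -15 (U = (3*5)*(0*5 - 1) = 15*(0 - 1) = 15*(-1) = -15)
U*(-27167 - p) = -15*(-27167 - 1*118) = -15*(-27167 - 118) = -15*(-27285) = 409275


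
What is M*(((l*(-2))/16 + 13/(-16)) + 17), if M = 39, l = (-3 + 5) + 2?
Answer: 9789/16 ≈ 611.81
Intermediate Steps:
l = 4 (l = 2 + 2 = 4)
M*(((l*(-2))/16 + 13/(-16)) + 17) = 39*(((4*(-2))/16 + 13/(-16)) + 17) = 39*((-8*1/16 + 13*(-1/16)) + 17) = 39*((-1/2 - 13/16) + 17) = 39*(-21/16 + 17) = 39*(251/16) = 9789/16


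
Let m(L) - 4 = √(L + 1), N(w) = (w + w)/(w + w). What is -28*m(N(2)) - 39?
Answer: -151 - 28*√2 ≈ -190.60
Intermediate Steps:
N(w) = 1 (N(w) = (2*w)/((2*w)) = (2*w)*(1/(2*w)) = 1)
m(L) = 4 + √(1 + L) (m(L) = 4 + √(L + 1) = 4 + √(1 + L))
-28*m(N(2)) - 39 = -28*(4 + √(1 + 1)) - 39 = -28*(4 + √2) - 39 = (-112 - 28*√2) - 39 = -151 - 28*√2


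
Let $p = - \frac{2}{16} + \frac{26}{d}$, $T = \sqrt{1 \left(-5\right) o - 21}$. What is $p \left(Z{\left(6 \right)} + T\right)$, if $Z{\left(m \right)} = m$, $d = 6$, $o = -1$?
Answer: $\frac{101}{4} + \frac{101 i}{6} \approx 25.25 + 16.833 i$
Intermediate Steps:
$T = 4 i$ ($T = \sqrt{1 \left(-5\right) \left(-1\right) - 21} = \sqrt{\left(-5\right) \left(-1\right) - 21} = \sqrt{5 - 21} = \sqrt{-16} = 4 i \approx 4.0 i$)
$p = \frac{101}{24}$ ($p = - \frac{2}{16} + \frac{26}{6} = \left(-2\right) \frac{1}{16} + 26 \cdot \frac{1}{6} = - \frac{1}{8} + \frac{13}{3} = \frac{101}{24} \approx 4.2083$)
$p \left(Z{\left(6 \right)} + T\right) = \frac{101 \left(6 + 4 i\right)}{24} = \frac{101}{4} + \frac{101 i}{6}$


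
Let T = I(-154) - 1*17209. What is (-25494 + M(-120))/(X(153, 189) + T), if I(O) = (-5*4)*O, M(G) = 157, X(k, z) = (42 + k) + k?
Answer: 25337/13781 ≈ 1.8385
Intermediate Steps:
X(k, z) = 42 + 2*k
I(O) = -20*O
T = -14129 (T = -20*(-154) - 1*17209 = 3080 - 17209 = -14129)
(-25494 + M(-120))/(X(153, 189) + T) = (-25494 + 157)/((42 + 2*153) - 14129) = -25337/((42 + 306) - 14129) = -25337/(348 - 14129) = -25337/(-13781) = -25337*(-1/13781) = 25337/13781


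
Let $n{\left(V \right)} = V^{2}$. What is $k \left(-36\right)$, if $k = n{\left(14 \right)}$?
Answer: $-7056$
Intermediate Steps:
$k = 196$ ($k = 14^{2} = 196$)
$k \left(-36\right) = 196 \left(-36\right) = -7056$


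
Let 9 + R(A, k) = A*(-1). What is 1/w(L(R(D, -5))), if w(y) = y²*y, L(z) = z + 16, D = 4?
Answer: 1/27 ≈ 0.037037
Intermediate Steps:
R(A, k) = -9 - A (R(A, k) = -9 + A*(-1) = -9 - A)
L(z) = 16 + z
w(y) = y³
1/w(L(R(D, -5))) = 1/((16 + (-9 - 1*4))³) = 1/((16 + (-9 - 4))³) = 1/((16 - 13)³) = 1/(3³) = 1/27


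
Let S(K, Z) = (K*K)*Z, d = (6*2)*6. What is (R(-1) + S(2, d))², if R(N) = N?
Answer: 82369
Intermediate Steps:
d = 72 (d = 12*6 = 72)
S(K, Z) = Z*K² (S(K, Z) = K²*Z = Z*K²)
(R(-1) + S(2, d))² = (-1 + 72*2²)² = (-1 + 72*4)² = (-1 + 288)² = 287² = 82369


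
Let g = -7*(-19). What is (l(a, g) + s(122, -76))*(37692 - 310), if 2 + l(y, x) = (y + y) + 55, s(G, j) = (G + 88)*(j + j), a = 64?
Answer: -1186467298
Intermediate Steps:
g = 133
s(G, j) = 2*j*(88 + G) (s(G, j) = (88 + G)*(2*j) = 2*j*(88 + G))
l(y, x) = 53 + 2*y (l(y, x) = -2 + ((y + y) + 55) = -2 + (2*y + 55) = -2 + (55 + 2*y) = 53 + 2*y)
(l(a, g) + s(122, -76))*(37692 - 310) = ((53 + 2*64) + 2*(-76)*(88 + 122))*(37692 - 310) = ((53 + 128) + 2*(-76)*210)*37382 = (181 - 31920)*37382 = -31739*37382 = -1186467298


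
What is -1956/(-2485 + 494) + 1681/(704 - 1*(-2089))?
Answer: 8809979/5560863 ≈ 1.5843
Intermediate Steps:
-1956/(-2485 + 494) + 1681/(704 - 1*(-2089)) = -1956/(-1991) + 1681/(704 + 2089) = -1956*(-1/1991) + 1681/2793 = 1956/1991 + 1681*(1/2793) = 1956/1991 + 1681/2793 = 8809979/5560863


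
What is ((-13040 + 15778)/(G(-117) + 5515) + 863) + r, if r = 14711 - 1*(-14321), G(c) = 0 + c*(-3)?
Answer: 87683404/2933 ≈ 29895.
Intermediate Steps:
G(c) = -3*c (G(c) = 0 - 3*c = -3*c)
r = 29032 (r = 14711 + 14321 = 29032)
((-13040 + 15778)/(G(-117) + 5515) + 863) + r = ((-13040 + 15778)/(-3*(-117) + 5515) + 863) + 29032 = (2738/(351 + 5515) + 863) + 29032 = (2738/5866 + 863) + 29032 = (2738*(1/5866) + 863) + 29032 = (1369/2933 + 863) + 29032 = 2532548/2933 + 29032 = 87683404/2933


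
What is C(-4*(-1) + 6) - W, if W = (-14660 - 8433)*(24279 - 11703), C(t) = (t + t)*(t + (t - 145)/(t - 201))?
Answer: 55469796388/191 ≈ 2.9042e+8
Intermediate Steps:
C(t) = 2*t*(t + (-145 + t)/(-201 + t)) (C(t) = (2*t)*(t + (-145 + t)/(-201 + t)) = 2*t*(t + (-145 + t)/(-201 + t)))
W = -290417568 (W = -23093*12576 = -290417568)
C(-4*(-1) + 6) - W = 2*(-4*(-1) + 6)*(-145 + (-4*(-1) + 6)² - 200*(-4*(-1) + 6))/(-201 + (-4*(-1) + 6)) - 1*(-290417568) = 2*(4 + 6)*(-145 + (4 + 6)² - 200*(4 + 6))/(-201 + (4 + 6)) + 290417568 = 2*10*(-145 + 10² - 200*10)/(-201 + 10) + 290417568 = 2*10*(-145 + 100 - 2000)/(-191) + 290417568 = 2*10*(-1/191)*(-2045) + 290417568 = 40900/191 + 290417568 = 55469796388/191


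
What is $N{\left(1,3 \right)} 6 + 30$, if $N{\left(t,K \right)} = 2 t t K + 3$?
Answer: $84$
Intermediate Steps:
$N{\left(t,K \right)} = 3 + 2 K t^{2}$ ($N{\left(t,K \right)} = 2 t^{2} K + 3 = 2 K t^{2} + 3 = 3 + 2 K t^{2}$)
$N{\left(1,3 \right)} 6 + 30 = \left(3 + 2 \cdot 3 \cdot 1^{2}\right) 6 + 30 = \left(3 + 2 \cdot 3 \cdot 1\right) 6 + 30 = \left(3 + 6\right) 6 + 30 = 9 \cdot 6 + 30 = 54 + 30 = 84$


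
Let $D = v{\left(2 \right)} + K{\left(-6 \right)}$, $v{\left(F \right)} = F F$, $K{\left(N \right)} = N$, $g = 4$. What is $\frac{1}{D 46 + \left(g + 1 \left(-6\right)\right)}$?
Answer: $- \frac{1}{94} \approx -0.010638$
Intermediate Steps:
$v{\left(F \right)} = F^{2}$
$D = -2$ ($D = 2^{2} - 6 = 4 - 6 = -2$)
$\frac{1}{D 46 + \left(g + 1 \left(-6\right)\right)} = \frac{1}{\left(-2\right) 46 + \left(4 + 1 \left(-6\right)\right)} = \frac{1}{-92 + \left(4 - 6\right)} = \frac{1}{-92 - 2} = \frac{1}{-94} = - \frac{1}{94}$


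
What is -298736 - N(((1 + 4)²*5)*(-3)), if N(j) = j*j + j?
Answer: -438986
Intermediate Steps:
N(j) = j + j² (N(j) = j² + j = j + j²)
-298736 - N(((1 + 4)²*5)*(-3)) = -298736 - ((1 + 4)²*5)*(-3)*(1 + ((1 + 4)²*5)*(-3)) = -298736 - (5²*5)*(-3)*(1 + (5²*5)*(-3)) = -298736 - (25*5)*(-3)*(1 + (25*5)*(-3)) = -298736 - 125*(-3)*(1 + 125*(-3)) = -298736 - (-375)*(1 - 375) = -298736 - (-375)*(-374) = -298736 - 1*140250 = -298736 - 140250 = -438986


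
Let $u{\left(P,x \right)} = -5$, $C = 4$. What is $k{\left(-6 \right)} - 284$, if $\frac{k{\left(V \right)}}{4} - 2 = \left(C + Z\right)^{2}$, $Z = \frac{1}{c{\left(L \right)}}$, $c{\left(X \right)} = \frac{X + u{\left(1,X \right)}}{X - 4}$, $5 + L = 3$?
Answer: $- \frac{8900}{49} \approx -181.63$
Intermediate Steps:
$L = -2$ ($L = -5 + 3 = -2$)
$c{\left(X \right)} = \frac{-5 + X}{-4 + X}$ ($c{\left(X \right)} = \frac{X - 5}{X - 4} = \frac{-5 + X}{-4 + X}$)
$Z = \frac{6}{7}$ ($Z = \frac{1}{\frac{1}{-4 - 2} \left(-5 - 2\right)} = \frac{1}{\frac{1}{-6} \left(-7\right)} = \frac{1}{\left(- \frac{1}{6}\right) \left(-7\right)} = \frac{1}{\frac{7}{6}} = \frac{6}{7} \approx 0.85714$)
$k{\left(V \right)} = \frac{5016}{49}$ ($k{\left(V \right)} = 8 + 4 \left(4 + \frac{6}{7}\right)^{2} = 8 + 4 \left(\frac{34}{7}\right)^{2} = 8 + 4 \cdot \frac{1156}{49} = 8 + \frac{4624}{49} = \frac{5016}{49}$)
$k{\left(-6 \right)} - 284 = \frac{5016}{49} - 284 = - \frac{8900}{49}$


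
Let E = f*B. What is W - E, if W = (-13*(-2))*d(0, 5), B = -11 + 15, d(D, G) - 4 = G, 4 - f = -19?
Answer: 142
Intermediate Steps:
f = 23 (f = 4 - 1*(-19) = 4 + 19 = 23)
d(D, G) = 4 + G
B = 4
W = 234 (W = (-13*(-2))*(4 + 5) = 26*9 = 234)
E = 92 (E = 23*4 = 92)
W - E = 234 - 1*92 = 234 - 92 = 142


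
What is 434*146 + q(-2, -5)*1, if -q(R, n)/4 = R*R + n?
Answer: 63368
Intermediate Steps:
q(R, n) = -4*n - 4*R² (q(R, n) = -4*(R*R + n) = -4*(R² + n) = -4*(n + R²) = -4*n - 4*R²)
434*146 + q(-2, -5)*1 = 434*146 + (-4*(-5) - 4*(-2)²)*1 = 63364 + (20 - 4*4)*1 = 63364 + (20 - 16)*1 = 63364 + 4*1 = 63364 + 4 = 63368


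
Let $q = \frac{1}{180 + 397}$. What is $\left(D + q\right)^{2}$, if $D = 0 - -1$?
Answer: $\frac{334084}{332929} \approx 1.0035$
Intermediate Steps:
$q = \frac{1}{577} \approx 0.0017331$
$D = 1$ ($D = 0 + 1 = 1$)
$\left(D + q\right)^{2} = \left(1 + \frac{1}{577}\right)^{2} = \left(\frac{578}{577}\right)^{2} = \frac{334084}{332929}$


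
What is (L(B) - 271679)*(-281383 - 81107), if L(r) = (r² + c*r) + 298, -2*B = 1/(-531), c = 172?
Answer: 18491536222648085/187974 ≈ 9.8373e+10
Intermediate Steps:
B = 1/1062 (B = -½/(-531) = -½*(-1/531) = 1/1062 ≈ 0.00094162)
L(r) = 298 + r² + 172*r (L(r) = (r² + 172*r) + 298 = 298 + r² + 172*r)
(L(B) - 271679)*(-281383 - 81107) = ((298 + (1/1062)² + 172*(1/1062)) - 271679)*(-281383 - 81107) = ((298 + 1/1127844 + 86/531) - 271679)*(-362490) = (336280177/1127844 - 271679)*(-362490) = -306075249899/1127844*(-362490) = 18491536222648085/187974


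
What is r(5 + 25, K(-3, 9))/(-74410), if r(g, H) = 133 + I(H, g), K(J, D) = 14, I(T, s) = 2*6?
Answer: -29/14882 ≈ -0.0019487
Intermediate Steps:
I(T, s) = 12
r(g, H) = 145 (r(g, H) = 133 + 12 = 145)
r(5 + 25, K(-3, 9))/(-74410) = 145/(-74410) = 145*(-1/74410) = -29/14882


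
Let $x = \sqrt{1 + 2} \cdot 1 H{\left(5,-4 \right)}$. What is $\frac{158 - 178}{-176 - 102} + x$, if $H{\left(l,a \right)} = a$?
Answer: $\frac{10}{139} - 4 \sqrt{3} \approx -6.8563$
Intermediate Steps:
$x = - 4 \sqrt{3}$ ($x = \sqrt{1 + 2} \cdot 1 \left(-4\right) = \sqrt{3} \cdot 1 \left(-4\right) = \sqrt{3} \left(-4\right) = - 4 \sqrt{3} \approx -6.9282$)
$\frac{158 - 178}{-176 - 102} + x = \frac{158 - 178}{-176 - 102} - 4 \sqrt{3} = - \frac{20}{-278} - 4 \sqrt{3} = \left(-20\right) \left(- \frac{1}{278}\right) - 4 \sqrt{3} = \frac{10}{139} - 4 \sqrt{3}$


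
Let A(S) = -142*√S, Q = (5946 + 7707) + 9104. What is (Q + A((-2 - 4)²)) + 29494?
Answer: 51399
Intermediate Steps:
Q = 22757 (Q = 13653 + 9104 = 22757)
(Q + A((-2 - 4)²)) + 29494 = (22757 - 142*√((-2 - 4)²)) + 29494 = (22757 - 142*√((-6)²)) + 29494 = (22757 - 142*√36) + 29494 = (22757 - 142*6) + 29494 = (22757 - 852) + 29494 = 21905 + 29494 = 51399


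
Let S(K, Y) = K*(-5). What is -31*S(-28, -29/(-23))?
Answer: -4340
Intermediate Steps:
S(K, Y) = -5*K
-31*S(-28, -29/(-23)) = -(-155)*(-28) = -31*140 = -4340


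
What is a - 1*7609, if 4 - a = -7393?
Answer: -212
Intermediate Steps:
a = 7397 (a = 4 - 1*(-7393) = 4 + 7393 = 7397)
a - 1*7609 = 7397 - 1*7609 = 7397 - 7609 = -212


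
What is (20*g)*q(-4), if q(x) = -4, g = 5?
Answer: -400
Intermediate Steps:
(20*g)*q(-4) = (20*5)*(-4) = 100*(-4) = -400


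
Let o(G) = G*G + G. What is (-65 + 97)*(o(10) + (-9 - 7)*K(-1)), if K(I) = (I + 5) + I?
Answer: 1984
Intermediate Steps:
K(I) = 5 + 2*I (K(I) = (5 + I) + I = 5 + 2*I)
o(G) = G + G² (o(G) = G² + G = G + G²)
(-65 + 97)*(o(10) + (-9 - 7)*K(-1)) = (-65 + 97)*(10*(1 + 10) + (-9 - 7)*(5 + 2*(-1))) = 32*(10*11 - 16*(5 - 2)) = 32*(110 - 16*3) = 32*(110 - 48) = 32*62 = 1984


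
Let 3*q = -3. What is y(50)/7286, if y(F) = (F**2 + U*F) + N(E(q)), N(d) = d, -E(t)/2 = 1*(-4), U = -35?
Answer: 379/3643 ≈ 0.10404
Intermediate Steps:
q = -1 (q = (1/3)*(-3) = -1)
E(t) = 8 (E(t) = -2*(-4) = 8)
y(F) = 8 + F**2 - 35*F (y(F) = (F**2 - 35*F) + 8 = 8 + F**2 - 35*F)
y(50)/7286 = (8 + 50**2 - 35*50)/7286 = (8 + 2500 - 1750)*(1/7286) = 758*(1/7286) = 379/3643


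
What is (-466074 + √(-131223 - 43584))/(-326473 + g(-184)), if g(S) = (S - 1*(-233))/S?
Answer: 12251088/8581583 - 552*I*√19423/60071081 ≈ 1.4276 - 0.0012807*I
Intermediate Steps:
g(S) = (233 + S)/S (g(S) = (S + 233)/S = (233 + S)/S)
(-466074 + √(-131223 - 43584))/(-326473 + g(-184)) = (-466074 + √(-131223 - 43584))/(-326473 + (233 - 184)/(-184)) = (-466074 + √(-174807))/(-326473 - 1/184*49) = (-466074 + 3*I*√19423)/(-326473 - 49/184) = (-466074 + 3*I*√19423)/(-60071081/184) = (-466074 + 3*I*√19423)*(-184/60071081) = 12251088/8581583 - 552*I*√19423/60071081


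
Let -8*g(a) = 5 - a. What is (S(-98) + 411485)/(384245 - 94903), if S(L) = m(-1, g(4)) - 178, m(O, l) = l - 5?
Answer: 3290415/2314736 ≈ 1.4215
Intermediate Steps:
g(a) = -5/8 + a/8 (g(a) = -(5 - a)/8 = -5/8 + a/8)
m(O, l) = -5 + l
S(L) = -1465/8 (S(L) = (-5 + (-5/8 + (⅛)*4)) - 178 = (-5 + (-5/8 + ½)) - 178 = (-5 - ⅛) - 178 = -41/8 - 178 = -1465/8)
(S(-98) + 411485)/(384245 - 94903) = (-1465/8 + 411485)/(384245 - 94903) = (3290415/8)/289342 = (3290415/8)*(1/289342) = 3290415/2314736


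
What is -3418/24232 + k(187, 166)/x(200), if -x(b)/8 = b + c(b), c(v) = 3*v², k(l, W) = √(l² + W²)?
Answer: -1709/12116 - √2501/192320 ≈ -0.14131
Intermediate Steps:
k(l, W) = √(W² + l²)
x(b) = -24*b² - 8*b (x(b) = -8*(b + 3*b²) = -24*b² - 8*b)
-3418/24232 + k(187, 166)/x(200) = -3418/24232 + √(166² + 187²)/((8*200*(-1 - 3*200))) = -3418*1/24232 + √(27556 + 34969)/((8*200*(-1 - 600))) = -1709/12116 + √62525/((8*200*(-601))) = -1709/12116 + (5*√2501)/(-961600) = -1709/12116 + (5*√2501)*(-1/961600) = -1709/12116 - √2501/192320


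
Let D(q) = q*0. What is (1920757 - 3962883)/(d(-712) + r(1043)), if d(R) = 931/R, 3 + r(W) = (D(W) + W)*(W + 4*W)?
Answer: -1453993712/3872739373 ≈ -0.37544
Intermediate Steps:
D(q) = 0
r(W) = -3 + 5*W² (r(W) = -3 + (0 + W)*(W + 4*W) = -3 + W*(5*W) = -3 + 5*W²)
(1920757 - 3962883)/(d(-712) + r(1043)) = (1920757 - 3962883)/(931/(-712) + (-3 + 5*1043²)) = -2042126/(931*(-1/712) + (-3 + 5*1087849)) = -2042126/(-931/712 + (-3 + 5439245)) = -2042126/(-931/712 + 5439242) = -2042126/3872739373/712 = -2042126*712/3872739373 = -1453993712/3872739373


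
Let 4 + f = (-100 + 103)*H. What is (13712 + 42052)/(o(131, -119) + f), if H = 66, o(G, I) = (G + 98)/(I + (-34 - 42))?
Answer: 10873980/37601 ≈ 289.19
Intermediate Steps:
o(G, I) = (98 + G)/(-76 + I) (o(G, I) = (98 + G)/(I - 76) = (98 + G)/(-76 + I))
f = 194 (f = -4 + (-100 + 103)*66 = -4 + 3*66 = -4 + 198 = 194)
(13712 + 42052)/(o(131, -119) + f) = (13712 + 42052)/((98 + 131)/(-76 - 119) + 194) = 55764/(229/(-195) + 194) = 55764/(-1/195*229 + 194) = 55764/(-229/195 + 194) = 55764/(37601/195) = 55764*(195/37601) = 10873980/37601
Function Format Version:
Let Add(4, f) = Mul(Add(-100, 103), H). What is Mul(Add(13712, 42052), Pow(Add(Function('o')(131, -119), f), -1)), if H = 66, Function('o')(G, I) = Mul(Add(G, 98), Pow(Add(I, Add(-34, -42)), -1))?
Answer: Rational(10873980, 37601) ≈ 289.19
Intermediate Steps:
Function('o')(G, I) = Mul(Pow(Add(-76, I), -1), Add(98, G)) (Function('o')(G, I) = Mul(Add(98, G), Pow(Add(I, -76), -1)) = Mul(Add(98, G), Pow(Add(-76, I), -1)) = Mul(Pow(Add(-76, I), -1), Add(98, G)))
f = 194 (f = Add(-4, Mul(Add(-100, 103), 66)) = Add(-4, Mul(3, 66)) = Add(-4, 198) = 194)
Mul(Add(13712, 42052), Pow(Add(Function('o')(131, -119), f), -1)) = Mul(Add(13712, 42052), Pow(Add(Mul(Pow(Add(-76, -119), -1), Add(98, 131)), 194), -1)) = Mul(55764, Pow(Add(Mul(Pow(-195, -1), 229), 194), -1)) = Mul(55764, Pow(Add(Mul(Rational(-1, 195), 229), 194), -1)) = Mul(55764, Pow(Add(Rational(-229, 195), 194), -1)) = Mul(55764, Pow(Rational(37601, 195), -1)) = Mul(55764, Rational(195, 37601)) = Rational(10873980, 37601)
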